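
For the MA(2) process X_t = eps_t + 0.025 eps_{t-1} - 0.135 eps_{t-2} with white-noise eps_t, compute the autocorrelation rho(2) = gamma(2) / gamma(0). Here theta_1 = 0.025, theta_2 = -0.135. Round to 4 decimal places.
\rho(2) = -0.1325

For an MA(q) process with theta_0 = 1, the autocovariance is
  gamma(k) = sigma^2 * sum_{i=0..q-k} theta_i * theta_{i+k},
and rho(k) = gamma(k) / gamma(0). Sigma^2 cancels.
  numerator   = (1)*(-0.135) = -0.135.
  denominator = (1)^2 + (0.025)^2 + (-0.135)^2 = 1.01885.
  rho(2) = -0.135 / 1.01885 = -0.1325.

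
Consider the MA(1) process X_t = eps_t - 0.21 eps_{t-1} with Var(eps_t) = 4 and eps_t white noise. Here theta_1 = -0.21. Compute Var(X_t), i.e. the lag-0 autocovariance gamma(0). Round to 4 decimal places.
\gamma(0) = 4.1764

For an MA(q) process X_t = eps_t + sum_i theta_i eps_{t-i} with
Var(eps_t) = sigma^2, the variance is
  gamma(0) = sigma^2 * (1 + sum_i theta_i^2).
  sum_i theta_i^2 = (-0.21)^2 = 0.0441.
  gamma(0) = 4 * (1 + 0.0441) = 4 * 1.0441 = 4.1764.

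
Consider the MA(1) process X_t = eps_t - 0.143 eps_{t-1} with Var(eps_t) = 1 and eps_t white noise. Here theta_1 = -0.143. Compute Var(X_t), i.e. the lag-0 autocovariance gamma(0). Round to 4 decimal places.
\gamma(0) = 1.0204

For an MA(q) process X_t = eps_t + sum_i theta_i eps_{t-i} with
Var(eps_t) = sigma^2, the variance is
  gamma(0) = sigma^2 * (1 + sum_i theta_i^2).
  sum_i theta_i^2 = (-0.143)^2 = 0.020449.
  gamma(0) = 1 * (1 + 0.020449) = 1 * 1.020449 = 1.020449, which rounds to 1.0204.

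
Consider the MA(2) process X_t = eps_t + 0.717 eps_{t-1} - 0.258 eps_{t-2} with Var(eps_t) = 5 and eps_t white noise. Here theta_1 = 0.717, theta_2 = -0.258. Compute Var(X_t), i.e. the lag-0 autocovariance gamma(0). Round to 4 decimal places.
\gamma(0) = 7.9033

For an MA(q) process X_t = eps_t + sum_i theta_i eps_{t-i} with
Var(eps_t) = sigma^2, the variance is
  gamma(0) = sigma^2 * (1 + sum_i theta_i^2).
  sum_i theta_i^2 = (0.717)^2 + (-0.258)^2 = 0.514089 + 0.066564 = 0.580653.
  gamma(0) = 5 * (1 + 0.580653) = 5 * 1.580653 = 7.903265, which rounds to 7.9033.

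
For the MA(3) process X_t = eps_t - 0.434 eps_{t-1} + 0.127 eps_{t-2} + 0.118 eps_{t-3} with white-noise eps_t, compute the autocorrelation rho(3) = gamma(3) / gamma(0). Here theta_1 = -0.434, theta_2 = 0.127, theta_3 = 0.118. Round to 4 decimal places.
\rho(3) = 0.0968

For an MA(q) process with theta_0 = 1, the autocovariance is
  gamma(k) = sigma^2 * sum_{i=0..q-k} theta_i * theta_{i+k},
and rho(k) = gamma(k) / gamma(0). Sigma^2 cancels.
  numerator   = (1)*(0.118) = 0.118.
  denominator = (1)^2 + (-0.434)^2 + (0.127)^2 + (0.118)^2 = 1.218409.
  rho(3) = 0.118 / 1.218409 = 0.0968.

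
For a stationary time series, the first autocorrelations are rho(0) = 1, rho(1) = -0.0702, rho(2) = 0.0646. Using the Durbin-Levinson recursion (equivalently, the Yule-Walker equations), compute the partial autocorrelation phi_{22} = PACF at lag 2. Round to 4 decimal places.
\phi_{22} = 0.0600

The PACF at lag k is phi_{kk}, the last component of the solution
to the Yule-Walker system G_k phi = r_k where
  (G_k)_{ij} = rho(|i - j|), (r_k)_i = rho(i), i,j = 1..k.
Equivalently, Durbin-Levinson gives phi_{kk} iteratively:
  phi_{11} = rho(1)
  phi_{kk} = [rho(k) - sum_{j=1..k-1} phi_{k-1,j} rho(k-j)]
            / [1 - sum_{j=1..k-1} phi_{k-1,j} rho(j)],
  phi_{k,j} = phi_{k-1,j} - phi_{kk} phi_{k-1,k-j},  j = 1..k-1.
Step k = 1:
  phi_11 = rho(1) = -0.0702.
Step k = 2:
  phi_22 = [rho(2) - phi_11 rho(1)] / [1 - phi_11 rho(1)] = [0.0646 - (-0.0702)(-0.0702)] / [1 - (-0.0702)(-0.0702)]
         = 0.05967196 / 0.99507196 = 0.06.
Therefore phi_{22} = 0.0600.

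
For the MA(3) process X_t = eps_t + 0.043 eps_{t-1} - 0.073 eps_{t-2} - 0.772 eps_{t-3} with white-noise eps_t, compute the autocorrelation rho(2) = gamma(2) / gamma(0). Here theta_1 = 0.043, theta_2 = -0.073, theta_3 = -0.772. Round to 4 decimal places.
\rho(2) = -0.0662

For an MA(q) process with theta_0 = 1, the autocovariance is
  gamma(k) = sigma^2 * sum_{i=0..q-k} theta_i * theta_{i+k},
and rho(k) = gamma(k) / gamma(0). Sigma^2 cancels.
  numerator   = (1)*(-0.073) + (0.043)*(-0.772) = -0.106196.
  denominator = (1)^2 + (0.043)^2 + (-0.073)^2 + (-0.772)^2 = 1.603162.
  rho(2) = -0.106196 / 1.603162 = -0.0662.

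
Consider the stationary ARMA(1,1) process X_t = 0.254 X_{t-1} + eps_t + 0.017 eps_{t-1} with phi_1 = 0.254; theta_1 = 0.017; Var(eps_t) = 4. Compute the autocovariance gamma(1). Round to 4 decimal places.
\gamma(1) = 1.1638

Multiply the model equation by X_{t-k} and take expectations. With theta_0 = psi_0 = 1 and psi_j the MA(infinity) weights, this gives
  gamma(k) - sum_i phi_i gamma(k-i) = c_k,
  c_k = sigma^2 * sum_{j=k..q} theta_j psi_{j-k}   (c_k = 0 for k > q),
using gamma(-m) = gamma(m).
psi-weights needed (psi_j = theta_j + sum_i phi_i psi_{j-i}):
  psi_1 = theta_1 + phi_1 = 0.017 + (0.254) = 0.271
Right-hand sides:
  c_0 = sigma^2 (1 + theta_1 psi_1) = 4 * (1 + (0.017)(0.271)) = 4 * 1.004607 = 4.018428
  c_1 = sigma^2 theta_1 = 4 * (0.017) = 0.068
  c_2 = 0
Equations for k = 0 and k = 1 (AR order 1):
  gamma(0) = phi_1 gamma(1) + c_0
  gamma(1) = phi_1 gamma(0) + c_1
Substituting the second into the first: gamma(0) (1 - phi_1^2) = c_0 + phi_1 c_1, so
  gamma(0) = (c_0 + phi_1 c_1) / (1 - phi_1^2) = (4.018428 + (0.254)(0.068)) / (1 - (0.254)^2) = 4.0357 / 0.935484 = 4.314024.
  gamma(1) = phi_1 gamma(0) + c_1 = (0.254)(4.314024) + (0.068) = 1.163762.
Therefore gamma(1) = 1.1638 (to 4 decimal places).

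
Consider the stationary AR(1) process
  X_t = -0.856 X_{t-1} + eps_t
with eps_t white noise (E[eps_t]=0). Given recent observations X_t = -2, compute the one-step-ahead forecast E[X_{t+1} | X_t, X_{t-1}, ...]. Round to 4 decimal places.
E[X_{t+1} \mid \mathcal F_t] = 1.7120

For an AR(p) model X_t = c + sum_i phi_i X_{t-i} + eps_t, the
one-step-ahead conditional mean is
  E[X_{t+1} | X_t, ...] = c + sum_i phi_i X_{t+1-i}.
Substitute known values:
  E[X_{t+1} | ...] = (-0.856) * (-2)
                   = 1.7120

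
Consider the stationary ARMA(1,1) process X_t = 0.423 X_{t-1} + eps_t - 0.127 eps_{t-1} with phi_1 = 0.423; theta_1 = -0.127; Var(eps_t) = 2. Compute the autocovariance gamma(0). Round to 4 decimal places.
\gamma(0) = 2.2134

Multiply the model equation by X_{t-k} and take expectations. With theta_0 = psi_0 = 1 and psi_j the MA(infinity) weights, this gives
  gamma(k) - sum_i phi_i gamma(k-i) = c_k,
  c_k = sigma^2 * sum_{j=k..q} theta_j psi_{j-k}   (c_k = 0 for k > q),
using gamma(-m) = gamma(m).
psi-weights needed (psi_j = theta_j + sum_i phi_i psi_{j-i}):
  psi_1 = theta_1 + phi_1 = -0.127 + (0.423) = 0.296
Right-hand sides:
  c_0 = sigma^2 (1 + theta_1 psi_1) = 2 * (1 + (-0.127)(0.296)) = 2 * 0.962408 = 1.924816
  c_1 = sigma^2 theta_1 = 2 * (-0.127) = -0.254
  c_2 = 0
Equations for k = 0 and k = 1 (AR order 1):
  gamma(0) = phi_1 gamma(1) + c_0
  gamma(1) = phi_1 gamma(0) + c_1
Substituting the second into the first: gamma(0) (1 - phi_1^2) = c_0 + phi_1 c_1, so
  gamma(0) = (c_0 + phi_1 c_1) / (1 - phi_1^2) = (1.924816 + (0.423)(-0.254)) / (1 - (0.423)^2) = 1.817374 / 0.821071 = 2.213419.
Therefore gamma(0) = 2.2134 (to 4 decimal places).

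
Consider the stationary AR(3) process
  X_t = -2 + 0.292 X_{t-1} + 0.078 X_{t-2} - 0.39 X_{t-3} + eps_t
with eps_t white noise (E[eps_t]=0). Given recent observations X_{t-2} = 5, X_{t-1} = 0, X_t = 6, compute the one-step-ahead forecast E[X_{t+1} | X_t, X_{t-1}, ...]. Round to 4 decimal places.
E[X_{t+1} \mid \mathcal F_t] = -2.1980

For an AR(p) model X_t = c + sum_i phi_i X_{t-i} + eps_t, the
one-step-ahead conditional mean is
  E[X_{t+1} | X_t, ...] = c + sum_i phi_i X_{t+1-i}.
Substitute known values:
  E[X_{t+1} | ...] = -2 + (0.292) * (6) + (0.078) * (0) + (-0.39) * (5)
                   = -2.1980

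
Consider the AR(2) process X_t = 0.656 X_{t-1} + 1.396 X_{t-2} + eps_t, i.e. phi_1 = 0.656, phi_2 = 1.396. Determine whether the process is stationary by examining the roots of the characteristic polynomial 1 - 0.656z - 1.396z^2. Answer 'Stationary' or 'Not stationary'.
\text{Not stationary}

The AR(p) characteristic polynomial is P(z) = 1 - 0.656z - 1.396z^2.
Stationarity requires all roots to lie outside the unit circle, i.e. |z| > 1 for every root.
Set 1 + (-0.656) z + (-1.396) z^2 = 0, i.e. a z^2 + b z + c = 0 with a = -1.396, b = -0.656, c = 1.
Discriminant D = b^2 - 4ac = (-0.656)^2 - 4*(-1.396)*1 = 0.430336 - (-5.584) = 6.014336.
D >= 0, so the roots are real: z = (-b +/- sqrt(D)) / (2a) = (0.656 +/- 2.452414) / (-2.792).
  z_1 = (0.656 + 2.452414) / (-2.792) = -1.1133,   |z_1| = 1.1133.
  z_2 = (0.656 - 2.452414) / (-2.792) = 0.6434,   |z_2| = 0.6434.
Moduli of all roots: 1.1133, 0.6434.
All moduli strictly greater than 1? No.
Verdict: Not stationary.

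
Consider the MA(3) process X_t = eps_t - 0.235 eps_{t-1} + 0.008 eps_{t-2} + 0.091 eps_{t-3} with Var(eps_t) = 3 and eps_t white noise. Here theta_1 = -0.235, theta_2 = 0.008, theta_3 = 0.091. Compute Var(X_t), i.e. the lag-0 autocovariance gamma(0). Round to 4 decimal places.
\gamma(0) = 3.1907

For an MA(q) process X_t = eps_t + sum_i theta_i eps_{t-i} with
Var(eps_t) = sigma^2, the variance is
  gamma(0) = sigma^2 * (1 + sum_i theta_i^2).
  sum_i theta_i^2 = (-0.235)^2 + (0.008)^2 + (0.091)^2 = 0.055225 + 0.000064 + 0.008281 = 0.06357.
  gamma(0) = 3 * (1 + 0.06357) = 3 * 1.06357 = 3.19071, which rounds to 3.1907.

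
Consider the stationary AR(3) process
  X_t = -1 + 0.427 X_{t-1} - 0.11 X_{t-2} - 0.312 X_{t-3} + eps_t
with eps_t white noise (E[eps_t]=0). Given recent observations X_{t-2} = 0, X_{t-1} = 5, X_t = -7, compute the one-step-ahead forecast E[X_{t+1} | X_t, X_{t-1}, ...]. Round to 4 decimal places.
E[X_{t+1} \mid \mathcal F_t] = -4.5390

For an AR(p) model X_t = c + sum_i phi_i X_{t-i} + eps_t, the
one-step-ahead conditional mean is
  E[X_{t+1} | X_t, ...] = c + sum_i phi_i X_{t+1-i}.
Substitute known values:
  E[X_{t+1} | ...] = -1 + (0.427) * (-7) + (-0.11) * (5) + (-0.312) * (0)
                   = -4.5390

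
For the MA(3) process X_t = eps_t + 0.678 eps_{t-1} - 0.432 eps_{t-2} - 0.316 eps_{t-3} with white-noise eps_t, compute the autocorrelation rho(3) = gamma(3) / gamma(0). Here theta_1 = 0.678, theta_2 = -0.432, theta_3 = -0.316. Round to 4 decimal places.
\rho(3) = -0.1810

For an MA(q) process with theta_0 = 1, the autocovariance is
  gamma(k) = sigma^2 * sum_{i=0..q-k} theta_i * theta_{i+k},
and rho(k) = gamma(k) / gamma(0). Sigma^2 cancels.
  numerator   = (1)*(-0.316) = -0.316.
  denominator = (1)^2 + (0.678)^2 + (-0.432)^2 + (-0.316)^2 = 1.746164.
  rho(3) = -0.316 / 1.746164 = -0.1810.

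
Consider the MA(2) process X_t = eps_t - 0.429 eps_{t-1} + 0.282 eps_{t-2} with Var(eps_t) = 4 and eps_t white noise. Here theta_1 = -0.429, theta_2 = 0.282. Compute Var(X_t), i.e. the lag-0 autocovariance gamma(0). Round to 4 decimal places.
\gamma(0) = 5.0543

For an MA(q) process X_t = eps_t + sum_i theta_i eps_{t-i} with
Var(eps_t) = sigma^2, the variance is
  gamma(0) = sigma^2 * (1 + sum_i theta_i^2).
  sum_i theta_i^2 = (-0.429)^2 + (0.282)^2 = 0.184041 + 0.079524 = 0.263565.
  gamma(0) = 4 * (1 + 0.263565) = 4 * 1.263565 = 5.05426, which rounds to 5.0543.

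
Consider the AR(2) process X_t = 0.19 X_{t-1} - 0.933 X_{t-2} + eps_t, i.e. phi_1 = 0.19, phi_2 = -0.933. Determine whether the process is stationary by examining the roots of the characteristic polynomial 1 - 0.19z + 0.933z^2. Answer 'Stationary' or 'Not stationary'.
\text{Stationary}

The AR(p) characteristic polynomial is P(z) = 1 - 0.19z + 0.933z^2.
Stationarity requires all roots to lie outside the unit circle, i.e. |z| > 1 for every root.
Set 1 + (-0.19) z + (0.933) z^2 = 0, i.e. a z^2 + b z + c = 0 with a = 0.933, b = -0.19, c = 1.
Discriminant D = b^2 - 4ac = (-0.19)^2 - 4*(0.933)*1 = 0.0361 - (3.732) = -3.6959.
D < 0, so the roots are the complex-conjugate pair z = (-b +/- i sqrt(-D)) / (2a) = 0.1018 +/- 1.0303i.
For a conjugate pair |z|^2 = z * conj(z) = (product of roots) = c/a = 1/(0.933) = 1.071811, so |z| = sqrt(1.071811) = 1.0353 for both roots.
Moduli of all roots: 1.0353, 1.0353.
All moduli strictly greater than 1? Yes.
Verdict: Stationary.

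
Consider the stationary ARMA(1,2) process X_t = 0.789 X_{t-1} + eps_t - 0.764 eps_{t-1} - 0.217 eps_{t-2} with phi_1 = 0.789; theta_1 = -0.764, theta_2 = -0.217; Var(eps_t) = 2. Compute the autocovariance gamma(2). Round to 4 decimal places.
\gamma(2) = -0.2740

Multiply the model equation by X_{t-k} and take expectations. With theta_0 = psi_0 = 1 and psi_j the MA(infinity) weights, this gives
  gamma(k) - sum_i phi_i gamma(k-i) = c_k,
  c_k = sigma^2 * sum_{j=k..q} theta_j psi_{j-k}   (c_k = 0 for k > q),
using gamma(-m) = gamma(m).
psi-weights needed (psi_j = theta_j + sum_i phi_i psi_{j-i}):
  psi_1 = theta_1 + phi_1 = -0.764 + (0.789) = 0.025
  psi_2 = theta_2 + phi_1 psi_1 = -0.217 + (0.789)(0.025) = -0.197275
Right-hand sides:
  c_0 = sigma^2 (1 + theta_1 psi_1 + theta_2 psi_2) = 2 * (1 + (-0.764)(0.025) + (-0.217)(-0.197275)) = 2 * 1.023709 = 2.047417
  c_1 = sigma^2 (theta_1 + theta_2 psi_1) = 2 * (-0.764 + (-0.217)(0.025)) = -1.53885
  c_2 = sigma^2 theta_2 = 2 * (-0.217) = -0.434
Equations for k = 0 and k = 1 (AR order 1):
  gamma(0) = phi_1 gamma(1) + c_0
  gamma(1) = phi_1 gamma(0) + c_1
Substituting the second into the first: gamma(0) (1 - phi_1^2) = c_0 + phi_1 c_1, so
  gamma(0) = (c_0 + phi_1 c_1) / (1 - phi_1^2) = (2.047417 + (0.789)(-1.53885)) / (1 - (0.789)^2) = 0.833265 / 0.377479 = 2.207447.
  gamma(1) = phi_1 gamma(0) + c_1 = (0.789)(2.207447) + (-1.53885) = 0.202825.
For k = 2: gamma(2) = phi_1 gamma(1) + c_2
  = (0.789)(0.202825) + (-0.434) = -0.273971.
Therefore gamma(2) = -0.2740 (to 4 decimal places).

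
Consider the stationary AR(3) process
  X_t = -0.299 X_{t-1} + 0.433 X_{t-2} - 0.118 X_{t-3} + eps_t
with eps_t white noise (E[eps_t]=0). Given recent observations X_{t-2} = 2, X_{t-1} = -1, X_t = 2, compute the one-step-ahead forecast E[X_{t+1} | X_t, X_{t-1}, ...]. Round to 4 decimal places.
E[X_{t+1} \mid \mathcal F_t] = -1.2670

For an AR(p) model X_t = c + sum_i phi_i X_{t-i} + eps_t, the
one-step-ahead conditional mean is
  E[X_{t+1} | X_t, ...] = c + sum_i phi_i X_{t+1-i}.
Substitute known values:
  E[X_{t+1} | ...] = (-0.299) * (2) + (0.433) * (-1) + (-0.118) * (2)
                   = -1.2670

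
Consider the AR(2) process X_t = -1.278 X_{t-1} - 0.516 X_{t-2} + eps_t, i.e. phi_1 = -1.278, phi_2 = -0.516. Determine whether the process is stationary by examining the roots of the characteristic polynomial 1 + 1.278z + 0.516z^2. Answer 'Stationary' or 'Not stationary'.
\text{Stationary}

The AR(p) characteristic polynomial is P(z) = 1 + 1.278z + 0.516z^2.
Stationarity requires all roots to lie outside the unit circle, i.e. |z| > 1 for every root.
Set 1 + (1.278) z + (0.516) z^2 = 0, i.e. a z^2 + b z + c = 0 with a = 0.516, b = 1.278, c = 1.
Discriminant D = b^2 - 4ac = (1.278)^2 - 4*(0.516)*1 = 1.633284 - (2.064) = -0.430716.
D < 0, so the roots are the complex-conjugate pair z = (-b +/- i sqrt(-D)) / (2a) = -1.2384 +/- 0.6359i.
For a conjugate pair |z|^2 = z * conj(z) = (product of roots) = c/a = 1/(0.516) = 1.937984, so |z| = sqrt(1.937984) = 1.3921 for both roots.
Moduli of all roots: 1.3921, 1.3921.
All moduli strictly greater than 1? Yes.
Verdict: Stationary.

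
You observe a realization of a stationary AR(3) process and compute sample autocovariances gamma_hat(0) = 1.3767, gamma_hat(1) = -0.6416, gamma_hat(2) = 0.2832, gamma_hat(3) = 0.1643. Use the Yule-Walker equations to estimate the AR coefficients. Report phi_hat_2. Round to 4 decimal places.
\hat\phi_{2} = 0.1121

The Yule-Walker equations for an AR(p) process read, in matrix form,
  Gamma_p phi = r_p,   with   (Gamma_p)_{ij} = gamma(|i - j|),
                       (r_p)_i = gamma(i),   i,j = 1..p.
Substitute the sample gammas (Toeplitz matrix and right-hand side of size 3):
  Gamma_p = [[1.3767, -0.6416, 0.2832], [-0.6416, 1.3767, -0.6416], [0.2832, -0.6416, 1.3767]]
  r_p     = [-0.6416, 0.2832, 0.1643]
Written out (R1..R3):
  (R1) 1.3767 phi_1 - 0.6416 phi_2 + 0.2832 phi_3 = -0.6416
  (R2) -0.6416 phi_1 + 1.3767 phi_2 - 0.6416 phi_3 = 0.2832
  (R3) 0.2832 phi_1 - 0.6416 phi_2 + 1.3767 phi_3 = 0.1643
Gaussian elimination:
  R2 <- R2 - (-0.6416/1.3767) R1 = R2 - (-0.466042) R1:  1.077687 phi_2 - 0.509617 phi_3 = -0.015813
  R3 <- R3 - (0.2832/1.3767) R1 = R3 - (0.205709) R1:  -0.509617 phi_2 + 1.318443 phi_3 = 0.296283
  R3 <- R3 - (-0.509617/1.077687) R2 = R3 - (-0.47288) R2:  1.077455 phi_3 = 0.288806
Back-substitution:
  phi_hat_3 = 0.288806 / 1.077455 = 0.268044
  phi_hat_2 = (-0.015813 - (-0.509617)(0.268044)) / 1.077687 = 0.11208
  phi_hat_1 = (-0.6416 - (-0.6416)(0.11208) - (0.2832)(0.268044)) / 1.3767 = -0.468947
So phi_hat = [-0.4689, 0.1121, 0.2680].
Therefore phi_hat_2 = 0.1121.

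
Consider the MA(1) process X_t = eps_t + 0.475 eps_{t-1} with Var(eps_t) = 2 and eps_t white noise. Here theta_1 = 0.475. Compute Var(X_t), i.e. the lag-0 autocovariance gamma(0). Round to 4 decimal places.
\gamma(0) = 2.4513

For an MA(q) process X_t = eps_t + sum_i theta_i eps_{t-i} with
Var(eps_t) = sigma^2, the variance is
  gamma(0) = sigma^2 * (1 + sum_i theta_i^2).
  sum_i theta_i^2 = (0.475)^2 = 0.225625.
  gamma(0) = 2 * (1 + 0.225625) = 2 * 1.225625 = 2.45125, which rounds to 2.4513.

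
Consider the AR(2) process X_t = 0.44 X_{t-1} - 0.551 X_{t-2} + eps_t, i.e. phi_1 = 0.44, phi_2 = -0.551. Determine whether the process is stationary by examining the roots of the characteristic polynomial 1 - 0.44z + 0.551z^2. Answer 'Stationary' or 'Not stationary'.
\text{Stationary}

The AR(p) characteristic polynomial is P(z) = 1 - 0.44z + 0.551z^2.
Stationarity requires all roots to lie outside the unit circle, i.e. |z| > 1 for every root.
Set 1 + (-0.44) z + (0.551) z^2 = 0, i.e. a z^2 + b z + c = 0 with a = 0.551, b = -0.44, c = 1.
Discriminant D = b^2 - 4ac = (-0.44)^2 - 4*(0.551)*1 = 0.1936 - (2.204) = -2.0104.
D < 0, so the roots are the complex-conjugate pair z = (-b +/- i sqrt(-D)) / (2a) = 0.3993 +/- 1.2866i.
For a conjugate pair |z|^2 = z * conj(z) = (product of roots) = c/a = 1/(0.551) = 1.814882, so |z| = sqrt(1.814882) = 1.3472 for both roots.
Moduli of all roots: 1.3472, 1.3472.
All moduli strictly greater than 1? Yes.
Verdict: Stationary.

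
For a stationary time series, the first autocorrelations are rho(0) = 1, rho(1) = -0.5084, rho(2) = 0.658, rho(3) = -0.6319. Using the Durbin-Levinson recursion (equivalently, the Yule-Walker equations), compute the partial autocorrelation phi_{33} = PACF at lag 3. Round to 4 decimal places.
\phi_{33} = -0.3871

The PACF at lag k is phi_{kk}, the last component of the solution
to the Yule-Walker system G_k phi = r_k where
  (G_k)_{ij} = rho(|i - j|), (r_k)_i = rho(i), i,j = 1..k.
Equivalently, Durbin-Levinson gives phi_{kk} iteratively:
  phi_{11} = rho(1)
  phi_{kk} = [rho(k) - sum_{j=1..k-1} phi_{k-1,j} rho(k-j)]
            / [1 - sum_{j=1..k-1} phi_{k-1,j} rho(j)],
  phi_{k,j} = phi_{k-1,j} - phi_{kk} phi_{k-1,k-j},  j = 1..k-1.
Step k = 1:
  phi_11 = rho(1) = -0.5084.
Step k = 2:
  phi_22 = [rho(2) - phi_11 rho(1)] / [1 - phi_11 rho(1)] = [0.658 - (-0.5084)(-0.5084)] / [1 - (-0.5084)(-0.5084)]
         = 0.39952944 / 0.74152944 = 0.538791.
  Update: phi_21 = phi_11 - phi_22 phi_11 = -0.5084 - (0.538791)(-0.5084) = -0.234479.
Step k = 3:
  phi_33 = [rho(3) - phi_21 rho(2) - phi_22 rho(1)] / [1 - phi_21 rho(1) - phi_22 rho(2)]
    numerator   = -0.6319 - (-0.234479)(0.658) - (0.538791)(-0.5084) = -0.20369169
    denominator = 1 - (-0.234479)(-0.5084) - (0.538791)(0.658) = 0.52626655
  phi_33 = -0.20369169 / 0.52626655 = -0.3871.
Therefore phi_{33} = -0.3871.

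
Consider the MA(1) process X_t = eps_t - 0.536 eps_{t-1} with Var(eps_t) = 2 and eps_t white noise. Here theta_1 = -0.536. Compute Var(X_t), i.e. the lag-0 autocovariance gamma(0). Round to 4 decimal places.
\gamma(0) = 2.5746

For an MA(q) process X_t = eps_t + sum_i theta_i eps_{t-i} with
Var(eps_t) = sigma^2, the variance is
  gamma(0) = sigma^2 * (1 + sum_i theta_i^2).
  sum_i theta_i^2 = (-0.536)^2 = 0.287296.
  gamma(0) = 2 * (1 + 0.287296) = 2 * 1.287296 = 2.574592, which rounds to 2.5746.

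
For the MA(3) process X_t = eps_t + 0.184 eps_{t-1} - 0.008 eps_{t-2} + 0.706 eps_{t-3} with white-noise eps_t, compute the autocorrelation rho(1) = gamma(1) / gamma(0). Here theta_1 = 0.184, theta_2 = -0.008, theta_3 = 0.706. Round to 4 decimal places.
\rho(1) = 0.1154

For an MA(q) process with theta_0 = 1, the autocovariance is
  gamma(k) = sigma^2 * sum_{i=0..q-k} theta_i * theta_{i+k},
and rho(k) = gamma(k) / gamma(0). Sigma^2 cancels.
  numerator   = (1)*(0.184) + (0.184)*(-0.008) + (-0.008)*(0.706) = 0.17688.
  denominator = (1)^2 + (0.184)^2 + (-0.008)^2 + (0.706)^2 = 1.532356.
  rho(1) = 0.17688 / 1.532356 = 0.1154.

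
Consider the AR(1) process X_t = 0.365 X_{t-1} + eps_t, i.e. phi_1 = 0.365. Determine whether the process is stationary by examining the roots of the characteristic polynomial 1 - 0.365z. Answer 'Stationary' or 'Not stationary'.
\text{Stationary}

The AR(p) characteristic polynomial is P(z) = 1 - 0.365z.
Stationarity requires all roots to lie outside the unit circle, i.e. |z| > 1 for every root.
This is linear in z: 1 + (-0.365) z = 0  =>  z = -1/(-0.365) = 2.739726,  |z| = 2.739726.
Moduli of all roots: 2.7397.
All moduli strictly greater than 1? Yes.
Verdict: Stationary.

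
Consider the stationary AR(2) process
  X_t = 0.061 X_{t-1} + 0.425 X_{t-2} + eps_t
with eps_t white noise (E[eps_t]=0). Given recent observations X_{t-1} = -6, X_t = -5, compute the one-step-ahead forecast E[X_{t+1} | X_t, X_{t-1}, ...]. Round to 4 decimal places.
E[X_{t+1} \mid \mathcal F_t] = -2.8550

For an AR(p) model X_t = c + sum_i phi_i X_{t-i} + eps_t, the
one-step-ahead conditional mean is
  E[X_{t+1} | X_t, ...] = c + sum_i phi_i X_{t+1-i}.
Substitute known values:
  E[X_{t+1} | ...] = (0.061) * (-5) + (0.425) * (-6)
                   = -2.8550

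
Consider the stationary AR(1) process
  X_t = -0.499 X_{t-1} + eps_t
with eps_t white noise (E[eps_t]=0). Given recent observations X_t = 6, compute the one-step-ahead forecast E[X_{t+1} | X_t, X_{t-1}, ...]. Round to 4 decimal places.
E[X_{t+1} \mid \mathcal F_t] = -2.9940

For an AR(p) model X_t = c + sum_i phi_i X_{t-i} + eps_t, the
one-step-ahead conditional mean is
  E[X_{t+1} | X_t, ...] = c + sum_i phi_i X_{t+1-i}.
Substitute known values:
  E[X_{t+1} | ...] = (-0.499) * (6)
                   = -2.9940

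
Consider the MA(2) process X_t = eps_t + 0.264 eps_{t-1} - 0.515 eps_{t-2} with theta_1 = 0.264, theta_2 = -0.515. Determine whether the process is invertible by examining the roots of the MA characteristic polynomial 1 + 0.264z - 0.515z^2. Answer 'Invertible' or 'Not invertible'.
\text{Invertible}

The MA(q) characteristic polynomial is P(z) = 1 + 0.264z - 0.515z^2.
Invertibility requires all roots to lie outside the unit circle, i.e. |z| > 1 for every root.
Set 1 + (0.264) z + (-0.515) z^2 = 0, i.e. a z^2 + b z + c = 0 with a = -0.515, b = 0.264, c = 1.
Discriminant D = b^2 - 4ac = (0.264)^2 - 4*(-0.515)*1 = 0.069696 - (-2.06) = 2.129696.
D >= 0, so the roots are real: z = (-b +/- sqrt(D)) / (2a) = (-0.264 +/- 1.459348) / (-1.03).
  z_1 = (-0.264 + 1.459348) / (-1.03) = -1.1605,   |z_1| = 1.1605.
  z_2 = (-0.264 - 1.459348) / (-1.03) = 1.6732,   |z_2| = 1.6732.
Moduli of all roots: 1.1605, 1.6732.
All moduli strictly greater than 1? Yes.
Verdict: Invertible.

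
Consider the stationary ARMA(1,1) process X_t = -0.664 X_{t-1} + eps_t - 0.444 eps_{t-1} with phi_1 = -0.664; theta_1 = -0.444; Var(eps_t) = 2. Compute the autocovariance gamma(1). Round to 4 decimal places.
\gamma(1) = -5.1320

Multiply the model equation by X_{t-k} and take expectations. With theta_0 = psi_0 = 1 and psi_j the MA(infinity) weights, this gives
  gamma(k) - sum_i phi_i gamma(k-i) = c_k,
  c_k = sigma^2 * sum_{j=k..q} theta_j psi_{j-k}   (c_k = 0 for k > q),
using gamma(-m) = gamma(m).
psi-weights needed (psi_j = theta_j + sum_i phi_i psi_{j-i}):
  psi_1 = theta_1 + phi_1 = -0.444 + (-0.664) = -1.108
Right-hand sides:
  c_0 = sigma^2 (1 + theta_1 psi_1) = 2 * (1 + (-0.444)(-1.108)) = 2 * 1.491952 = 2.983904
  c_1 = sigma^2 theta_1 = 2 * (-0.444) = -0.888
  c_2 = 0
Equations for k = 0 and k = 1 (AR order 1):
  gamma(0) = phi_1 gamma(1) + c_0
  gamma(1) = phi_1 gamma(0) + c_1
Substituting the second into the first: gamma(0) (1 - phi_1^2) = c_0 + phi_1 c_1, so
  gamma(0) = (c_0 + phi_1 c_1) / (1 - phi_1^2) = (2.983904 + (-0.664)(-0.888)) / (1 - (-0.664)^2) = 3.573536 / 0.559104 = 6.391541.
  gamma(1) = phi_1 gamma(0) + c_1 = (-0.664)(6.391541) + (-0.888) = -5.131983.
Therefore gamma(1) = -5.1320 (to 4 decimal places).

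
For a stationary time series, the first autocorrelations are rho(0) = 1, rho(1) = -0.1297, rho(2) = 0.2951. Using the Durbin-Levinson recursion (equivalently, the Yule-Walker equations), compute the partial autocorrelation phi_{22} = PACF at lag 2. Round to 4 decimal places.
\phi_{22} = 0.2830

The PACF at lag k is phi_{kk}, the last component of the solution
to the Yule-Walker system G_k phi = r_k where
  (G_k)_{ij} = rho(|i - j|), (r_k)_i = rho(i), i,j = 1..k.
Equivalently, Durbin-Levinson gives phi_{kk} iteratively:
  phi_{11} = rho(1)
  phi_{kk} = [rho(k) - sum_{j=1..k-1} phi_{k-1,j} rho(k-j)]
            / [1 - sum_{j=1..k-1} phi_{k-1,j} rho(j)],
  phi_{k,j} = phi_{k-1,j} - phi_{kk} phi_{k-1,k-j},  j = 1..k-1.
Step k = 1:
  phi_11 = rho(1) = -0.1297.
Step k = 2:
  phi_22 = [rho(2) - phi_11 rho(1)] / [1 - phi_11 rho(1)] = [0.2951 - (-0.1297)(-0.1297)] / [1 - (-0.1297)(-0.1297)]
         = 0.27827791 / 0.98317791 = 0.283.
Therefore phi_{22} = 0.2830.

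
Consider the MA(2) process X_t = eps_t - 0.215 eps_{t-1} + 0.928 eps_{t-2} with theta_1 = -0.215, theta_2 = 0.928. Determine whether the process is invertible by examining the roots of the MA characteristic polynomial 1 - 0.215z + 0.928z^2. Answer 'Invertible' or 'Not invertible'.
\text{Invertible}

The MA(q) characteristic polynomial is P(z) = 1 - 0.215z + 0.928z^2.
Invertibility requires all roots to lie outside the unit circle, i.e. |z| > 1 for every root.
Set 1 + (-0.215) z + (0.928) z^2 = 0, i.e. a z^2 + b z + c = 0 with a = 0.928, b = -0.215, c = 1.
Discriminant D = b^2 - 4ac = (-0.215)^2 - 4*(0.928)*1 = 0.046225 - (3.712) = -3.665775.
D < 0, so the roots are the complex-conjugate pair z = (-b +/- i sqrt(-D)) / (2a) = 0.1158 +/- 1.0316i.
For a conjugate pair |z|^2 = z * conj(z) = (product of roots) = c/a = 1/(0.928) = 1.077586, so |z| = sqrt(1.077586) = 1.0381 for both roots.
Moduli of all roots: 1.0381, 1.0381.
All moduli strictly greater than 1? Yes.
Verdict: Invertible.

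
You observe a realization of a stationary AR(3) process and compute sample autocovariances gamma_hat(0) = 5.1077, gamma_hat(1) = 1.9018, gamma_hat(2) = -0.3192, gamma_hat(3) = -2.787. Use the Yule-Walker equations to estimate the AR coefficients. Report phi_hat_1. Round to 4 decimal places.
\hat\phi_{1} = 0.3360

The Yule-Walker equations for an AR(p) process read, in matrix form,
  Gamma_p phi = r_p,   with   (Gamma_p)_{ij} = gamma(|i - j|),
                       (r_p)_i = gamma(i),   i,j = 1..p.
Substitute the sample gammas (Toeplitz matrix and right-hand side of size 3):
  Gamma_p = [[5.1077, 1.9018, -0.3192], [1.9018, 5.1077, 1.9018], [-0.3192, 1.9018, 5.1077]]
  r_p     = [1.9018, -0.3192, -2.787]
Written out (R1..R3):
  (R1) 5.1077 phi_1 + 1.9018 phi_2 - 0.3192 phi_3 = 1.9018
  (R2) 1.9018 phi_1 + 5.1077 phi_2 + 1.9018 phi_3 = -0.3192
  (R3) -0.3192 phi_1 + 1.9018 phi_2 + 5.1077 phi_3 = -2.787
Gaussian elimination:
  R2 <- R2 - (1.9018/5.1077) R1 = R2 - (0.37234) R1:  4.399584 phi_2 + 2.020651 phi_3 = -1.027316
  R3 <- R3 - (-0.3192/5.1077) R1 = R3 - (-0.062494) R1:  2.020651 phi_2 + 5.087752 phi_3 = -2.668149
  R3 <- R3 - (2.020651/4.399584) R2 = R3 - (0.459282) R2:  4.159703 phi_3 = -2.196321
Back-substitution:
  phi_hat_3 = -2.196321 / 4.159703 = -0.528
  phi_hat_2 = (-1.027316 - (2.020651)(-0.528)) / 4.399584 = 0.008998
  phi_hat_1 = (1.9018 - (1.9018)(0.008998) - (-0.3192)(-0.528)) / 5.1077 = 0.335993
So phi_hat = [0.3360, 0.0090, -0.5280].
Therefore phi_hat_1 = 0.3360.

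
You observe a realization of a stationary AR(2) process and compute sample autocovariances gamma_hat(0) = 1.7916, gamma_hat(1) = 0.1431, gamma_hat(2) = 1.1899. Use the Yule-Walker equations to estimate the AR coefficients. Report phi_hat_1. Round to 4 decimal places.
\hat\phi_{1} = 0.0270

The Yule-Walker equations for an AR(p) process read, in matrix form,
  Gamma_p phi = r_p,   with   (Gamma_p)_{ij} = gamma(|i - j|),
                       (r_p)_i = gamma(i),   i,j = 1..p.
Substitute the sample gammas (Toeplitz matrix and right-hand side of size 2):
  Gamma_p = [[1.7916, 0.1431], [0.1431, 1.7916]]
  r_p     = [0.1431, 1.1899]
Written out:
  1.7916 phi_1 + 0.1431 phi_2 = 0.1431
  0.1431 phi_1 + 1.7916 phi_2 = 1.1899
Solve by Cramer's rule:
  det = gamma(0)^2 - gamma(1)^2 = (1.7916)^2 - (0.1431)^2 = 3.20983056 - 0.02047761 = 3.18935295
  phi_hat_1 = [gamma(1) gamma(0) - gamma(1) gamma(2)] / det = [(0.1431)(1.7916) - (0.1431)(1.1899)] / 3.18935295 = 0.08610327 / 3.18935295 = 0.027
  phi_hat_2 = [gamma(0) gamma(2) - gamma(1)^2] / det = [(1.7916)(1.1899) - (0.1431)^2] / 3.18935295 = 2.11134723 / 3.18935295 = 0.662
So phi_hat = [0.0270, 0.6620].
Therefore phi_hat_1 = 0.0270.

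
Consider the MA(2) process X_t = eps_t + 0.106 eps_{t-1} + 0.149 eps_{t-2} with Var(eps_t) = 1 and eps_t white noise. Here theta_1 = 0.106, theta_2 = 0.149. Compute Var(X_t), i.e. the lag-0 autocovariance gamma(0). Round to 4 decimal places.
\gamma(0) = 1.0334

For an MA(q) process X_t = eps_t + sum_i theta_i eps_{t-i} with
Var(eps_t) = sigma^2, the variance is
  gamma(0) = sigma^2 * (1 + sum_i theta_i^2).
  sum_i theta_i^2 = (0.106)^2 + (0.149)^2 = 0.011236 + 0.022201 = 0.033437.
  gamma(0) = 1 * (1 + 0.033437) = 1 * 1.033437 = 1.033437, which rounds to 1.0334.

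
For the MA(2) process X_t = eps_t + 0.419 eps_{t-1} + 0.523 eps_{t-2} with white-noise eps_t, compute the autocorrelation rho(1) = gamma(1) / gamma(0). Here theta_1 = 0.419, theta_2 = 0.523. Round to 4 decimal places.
\rho(1) = 0.4404

For an MA(q) process with theta_0 = 1, the autocovariance is
  gamma(k) = sigma^2 * sum_{i=0..q-k} theta_i * theta_{i+k},
and rho(k) = gamma(k) / gamma(0). Sigma^2 cancels.
  numerator   = (1)*(0.419) + (0.419)*(0.523) = 0.638137.
  denominator = (1)^2 + (0.419)^2 + (0.523)^2 = 1.44909.
  rho(1) = 0.638137 / 1.44909 = 0.4404.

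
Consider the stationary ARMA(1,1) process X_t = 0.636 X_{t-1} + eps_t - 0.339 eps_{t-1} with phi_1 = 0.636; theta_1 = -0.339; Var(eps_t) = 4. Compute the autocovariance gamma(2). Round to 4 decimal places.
\gamma(2) = 0.9952

Multiply the model equation by X_{t-k} and take expectations. With theta_0 = psi_0 = 1 and psi_j the MA(infinity) weights, this gives
  gamma(k) - sum_i phi_i gamma(k-i) = c_k,
  c_k = sigma^2 * sum_{j=k..q} theta_j psi_{j-k}   (c_k = 0 for k > q),
using gamma(-m) = gamma(m).
psi-weights needed (psi_j = theta_j + sum_i phi_i psi_{j-i}):
  psi_1 = theta_1 + phi_1 = -0.339 + (0.636) = 0.297
Right-hand sides:
  c_0 = sigma^2 (1 + theta_1 psi_1) = 4 * (1 + (-0.339)(0.297)) = 4 * 0.899317 = 3.597268
  c_1 = sigma^2 theta_1 = 4 * (-0.339) = -1.356
  c_2 = 0
Equations for k = 0 and k = 1 (AR order 1):
  gamma(0) = phi_1 gamma(1) + c_0
  gamma(1) = phi_1 gamma(0) + c_1
Substituting the second into the first: gamma(0) (1 - phi_1^2) = c_0 + phi_1 c_1, so
  gamma(0) = (c_0 + phi_1 c_1) / (1 - phi_1^2) = (3.597268 + (0.636)(-1.356)) / (1 - (0.636)^2) = 2.734852 / 0.595504 = 4.5925.
  gamma(1) = phi_1 gamma(0) + c_1 = (0.636)(4.5925) + (-1.356) = 1.56483.
For k = 2 (> q): gamma(2) = phi_1 gamma(1) = (0.636)(1.56483) = 0.995232.
Therefore gamma(2) = 0.9952 (to 4 decimal places).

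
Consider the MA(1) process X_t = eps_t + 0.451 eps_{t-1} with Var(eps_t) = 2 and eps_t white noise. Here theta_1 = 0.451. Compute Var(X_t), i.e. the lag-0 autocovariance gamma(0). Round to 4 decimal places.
\gamma(0) = 2.4068

For an MA(q) process X_t = eps_t + sum_i theta_i eps_{t-i} with
Var(eps_t) = sigma^2, the variance is
  gamma(0) = sigma^2 * (1 + sum_i theta_i^2).
  sum_i theta_i^2 = (0.451)^2 = 0.203401.
  gamma(0) = 2 * (1 + 0.203401) = 2 * 1.203401 = 2.406802, which rounds to 2.4068.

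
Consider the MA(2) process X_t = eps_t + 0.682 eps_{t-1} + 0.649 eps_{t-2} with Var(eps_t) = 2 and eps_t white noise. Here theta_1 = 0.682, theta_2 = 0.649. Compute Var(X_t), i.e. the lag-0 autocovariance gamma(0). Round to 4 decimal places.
\gamma(0) = 3.7727

For an MA(q) process X_t = eps_t + sum_i theta_i eps_{t-i} with
Var(eps_t) = sigma^2, the variance is
  gamma(0) = sigma^2 * (1 + sum_i theta_i^2).
  sum_i theta_i^2 = (0.682)^2 + (0.649)^2 = 0.465124 + 0.421201 = 0.886325.
  gamma(0) = 2 * (1 + 0.886325) = 2 * 1.886325 = 3.77265, which rounds to 3.7727.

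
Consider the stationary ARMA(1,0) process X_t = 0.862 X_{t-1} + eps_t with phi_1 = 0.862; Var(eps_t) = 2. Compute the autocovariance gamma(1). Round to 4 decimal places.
\gamma(1) = 6.7093

Multiply the model equation by X_{t-k} and take expectations. With theta_0 = psi_0 = 1 and psi_j the MA(infinity) weights, this gives
  gamma(k) - sum_i phi_i gamma(k-i) = c_k,
  c_k = sigma^2 * sum_{j=k..q} theta_j psi_{j-k}   (c_k = 0 for k > q),
using gamma(-m) = gamma(m).
Pure AR (q = 0): c_0 = sigma^2 = 2, c_k = 0 for k >= 1.
Equations for k = 0 and k = 1 (AR order 1):
  gamma(0) = phi_1 gamma(1) + c_0
  gamma(1) = phi_1 gamma(0) + c_1
Substituting the second into the first: gamma(0) (1 - phi_1^2) = c_0 + phi_1 c_1, so
  gamma(0) = c_0 / (1 - phi_1^2) = 2 / (1 - (0.862)^2) = 2 / 0.256956 = 7.783434.
  gamma(1) = phi_1 gamma(0) = (0.862)(7.783434) = 6.70932.
Therefore gamma(1) = 6.7093 (to 4 decimal places).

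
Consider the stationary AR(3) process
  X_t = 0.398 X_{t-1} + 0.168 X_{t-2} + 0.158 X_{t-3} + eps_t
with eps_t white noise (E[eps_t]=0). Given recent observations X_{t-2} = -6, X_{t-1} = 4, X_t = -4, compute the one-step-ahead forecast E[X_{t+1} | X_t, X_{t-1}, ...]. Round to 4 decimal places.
E[X_{t+1} \mid \mathcal F_t] = -1.8680

For an AR(p) model X_t = c + sum_i phi_i X_{t-i} + eps_t, the
one-step-ahead conditional mean is
  E[X_{t+1} | X_t, ...] = c + sum_i phi_i X_{t+1-i}.
Substitute known values:
  E[X_{t+1} | ...] = (0.398) * (-4) + (0.168) * (4) + (0.158) * (-6)
                   = -1.8680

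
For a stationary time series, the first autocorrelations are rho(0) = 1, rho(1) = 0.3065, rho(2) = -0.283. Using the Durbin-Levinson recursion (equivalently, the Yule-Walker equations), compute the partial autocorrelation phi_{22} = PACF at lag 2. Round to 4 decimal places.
\phi_{22} = -0.4160

The PACF at lag k is phi_{kk}, the last component of the solution
to the Yule-Walker system G_k phi = r_k where
  (G_k)_{ij} = rho(|i - j|), (r_k)_i = rho(i), i,j = 1..k.
Equivalently, Durbin-Levinson gives phi_{kk} iteratively:
  phi_{11} = rho(1)
  phi_{kk} = [rho(k) - sum_{j=1..k-1} phi_{k-1,j} rho(k-j)]
            / [1 - sum_{j=1..k-1} phi_{k-1,j} rho(j)],
  phi_{k,j} = phi_{k-1,j} - phi_{kk} phi_{k-1,k-j},  j = 1..k-1.
Step k = 1:
  phi_11 = rho(1) = 0.3065.
Step k = 2:
  phi_22 = [rho(2) - phi_11 rho(1)] / [1 - phi_11 rho(1)] = [-0.283 - (0.3065)(0.3065)] / [1 - (0.3065)(0.3065)]
         = -0.37694225 / 0.90605775 = -0.416.
Therefore phi_{22} = -0.4160.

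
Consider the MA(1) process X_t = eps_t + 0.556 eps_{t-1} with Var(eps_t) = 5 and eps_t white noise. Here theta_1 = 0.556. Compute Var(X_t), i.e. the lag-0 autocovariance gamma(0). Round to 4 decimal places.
\gamma(0) = 6.5457

For an MA(q) process X_t = eps_t + sum_i theta_i eps_{t-i} with
Var(eps_t) = sigma^2, the variance is
  gamma(0) = sigma^2 * (1 + sum_i theta_i^2).
  sum_i theta_i^2 = (0.556)^2 = 0.309136.
  gamma(0) = 5 * (1 + 0.309136) = 5 * 1.309136 = 6.54568, which rounds to 6.5457.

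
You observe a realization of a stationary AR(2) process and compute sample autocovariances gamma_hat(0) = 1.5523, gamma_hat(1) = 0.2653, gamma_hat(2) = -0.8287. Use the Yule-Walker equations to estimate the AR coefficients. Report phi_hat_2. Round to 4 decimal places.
\hat\phi_{2} = -0.5800

The Yule-Walker equations for an AR(p) process read, in matrix form,
  Gamma_p phi = r_p,   with   (Gamma_p)_{ij} = gamma(|i - j|),
                       (r_p)_i = gamma(i),   i,j = 1..p.
Substitute the sample gammas (Toeplitz matrix and right-hand side of size 2):
  Gamma_p = [[1.5523, 0.2653], [0.2653, 1.5523]]
  r_p     = [0.2653, -0.8287]
Written out:
  1.5523 phi_1 + 0.2653 phi_2 = 0.2653
  0.2653 phi_1 + 1.5523 phi_2 = -0.8287
Solve by Cramer's rule:
  det = gamma(0)^2 - gamma(1)^2 = (1.5523)^2 - (0.2653)^2 = 2.40963529 - 0.07038409 = 2.3392512
  phi_hat_1 = [gamma(1) gamma(0) - gamma(1) gamma(2)] / det = [(0.2653)(1.5523) - (0.2653)(-0.8287)] / 2.3392512 = 0.6316793 / 2.3392512 = 0.27
  phi_hat_2 = [gamma(0) gamma(2) - gamma(1)^2] / det = [(1.5523)(-0.8287) - (0.2653)^2] / 2.3392512 = -1.3567751 / 2.3392512 = -0.58
So phi_hat = [0.2700, -0.5800].
Therefore phi_hat_2 = -0.5800.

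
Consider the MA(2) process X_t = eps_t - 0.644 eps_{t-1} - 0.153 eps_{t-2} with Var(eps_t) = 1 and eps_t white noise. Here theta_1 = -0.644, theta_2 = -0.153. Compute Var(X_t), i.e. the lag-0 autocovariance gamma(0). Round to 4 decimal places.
\gamma(0) = 1.4381

For an MA(q) process X_t = eps_t + sum_i theta_i eps_{t-i} with
Var(eps_t) = sigma^2, the variance is
  gamma(0) = sigma^2 * (1 + sum_i theta_i^2).
  sum_i theta_i^2 = (-0.644)^2 + (-0.153)^2 = 0.414736 + 0.023409 = 0.438145.
  gamma(0) = 1 * (1 + 0.438145) = 1 * 1.438145 = 1.438145, which rounds to 1.4381.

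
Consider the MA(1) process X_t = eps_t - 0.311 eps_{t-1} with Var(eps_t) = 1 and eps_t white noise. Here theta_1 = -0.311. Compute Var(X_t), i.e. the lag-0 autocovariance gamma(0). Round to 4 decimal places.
\gamma(0) = 1.0967

For an MA(q) process X_t = eps_t + sum_i theta_i eps_{t-i} with
Var(eps_t) = sigma^2, the variance is
  gamma(0) = sigma^2 * (1 + sum_i theta_i^2).
  sum_i theta_i^2 = (-0.311)^2 = 0.096721.
  gamma(0) = 1 * (1 + 0.096721) = 1 * 1.096721 = 1.096721, which rounds to 1.0967.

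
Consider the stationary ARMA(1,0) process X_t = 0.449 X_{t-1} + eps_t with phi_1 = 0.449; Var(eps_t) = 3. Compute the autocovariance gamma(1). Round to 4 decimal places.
\gamma(1) = 1.6871

Multiply the model equation by X_{t-k} and take expectations. With theta_0 = psi_0 = 1 and psi_j the MA(infinity) weights, this gives
  gamma(k) - sum_i phi_i gamma(k-i) = c_k,
  c_k = sigma^2 * sum_{j=k..q} theta_j psi_{j-k}   (c_k = 0 for k > q),
using gamma(-m) = gamma(m).
Pure AR (q = 0): c_0 = sigma^2 = 3, c_k = 0 for k >= 1.
Equations for k = 0 and k = 1 (AR order 1):
  gamma(0) = phi_1 gamma(1) + c_0
  gamma(1) = phi_1 gamma(0) + c_1
Substituting the second into the first: gamma(0) (1 - phi_1^2) = c_0 + phi_1 c_1, so
  gamma(0) = c_0 / (1 - phi_1^2) = 3 / (1 - (0.449)^2) = 3 / 0.798399 = 3.75752.
  gamma(1) = phi_1 gamma(0) = (0.449)(3.75752) = 1.687126.
Therefore gamma(1) = 1.6871 (to 4 decimal places).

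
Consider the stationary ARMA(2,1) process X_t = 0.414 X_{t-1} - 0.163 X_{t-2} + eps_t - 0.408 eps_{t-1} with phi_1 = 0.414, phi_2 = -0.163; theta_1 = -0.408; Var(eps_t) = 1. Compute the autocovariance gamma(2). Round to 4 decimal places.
\gamma(2) = -0.1613

Multiply the model equation by X_{t-k} and take expectations. With theta_0 = psi_0 = 1 and psi_j the MA(infinity) weights, this gives
  gamma(k) - sum_i phi_i gamma(k-i) = c_k,
  c_k = sigma^2 * sum_{j=k..q} theta_j psi_{j-k}   (c_k = 0 for k > q),
using gamma(-m) = gamma(m).
psi-weights needed (psi_j = theta_j + sum_i phi_i psi_{j-i}):
  psi_1 = theta_1 + phi_1 = -0.408 + (0.414) = 0.006
Right-hand sides:
  c_0 = sigma^2 (1 + theta_1 psi_1) = 1 * (1 + (-0.408)(0.006)) = 1 * 0.997552 = 0.997552
  c_1 = sigma^2 theta_1 = 1 * (-0.408) = -0.408
  c_2 = 0
Equations for k = 0, 1, 2 (AR order 2, c_2 = 0):
  (E0) gamma(0) = phi_1 gamma(1) + phi_2 gamma(2) + c_0
  (E1) gamma(1) = phi_1 gamma(0) + phi_2 gamma(1) + c_1
  (E2) gamma(2) = phi_1 gamma(1) + phi_2 gamma(0)
From (E1): gamma(1) = A gamma(0) + B with
  A = phi_1 / (1 - phi_2) = 0.414 / 1.163 = 0.355976,   B = c_1 / (1 - phi_2) = -0.408 / 1.163 = -0.350817.
Insert (E2) into (E0): gamma(0) (1 - phi_2^2) = phi_1 (1 + phi_2) gamma(1) + c_0.
  phi_1 (1 + phi_2) = (0.414)(0.837) = 0.346518,   1 - phi_2^2 = 0.973431.
Replace gamma(1) by A gamma(0) + B and collect gamma(0):
  gamma(0) [0.973431 - (0.346518)(0.355976)] = (0.346518)(-0.350817) + 0.997552
  gamma(0) * 0.850079 = 0.875988
  gamma(0) = 0.875988 / 0.850079 = 1.030478.
  gamma(1) = A gamma(0) + B = (0.355976)(1.030478) + (-0.350817) = 0.016009.
  gamma(2) = phi_1 gamma(1) + phi_2 gamma(0) = (0.414)(0.016009) + (-0.163)(1.030478) = -0.16134.
Therefore gamma(2) = -0.1613 (to 4 decimal places).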